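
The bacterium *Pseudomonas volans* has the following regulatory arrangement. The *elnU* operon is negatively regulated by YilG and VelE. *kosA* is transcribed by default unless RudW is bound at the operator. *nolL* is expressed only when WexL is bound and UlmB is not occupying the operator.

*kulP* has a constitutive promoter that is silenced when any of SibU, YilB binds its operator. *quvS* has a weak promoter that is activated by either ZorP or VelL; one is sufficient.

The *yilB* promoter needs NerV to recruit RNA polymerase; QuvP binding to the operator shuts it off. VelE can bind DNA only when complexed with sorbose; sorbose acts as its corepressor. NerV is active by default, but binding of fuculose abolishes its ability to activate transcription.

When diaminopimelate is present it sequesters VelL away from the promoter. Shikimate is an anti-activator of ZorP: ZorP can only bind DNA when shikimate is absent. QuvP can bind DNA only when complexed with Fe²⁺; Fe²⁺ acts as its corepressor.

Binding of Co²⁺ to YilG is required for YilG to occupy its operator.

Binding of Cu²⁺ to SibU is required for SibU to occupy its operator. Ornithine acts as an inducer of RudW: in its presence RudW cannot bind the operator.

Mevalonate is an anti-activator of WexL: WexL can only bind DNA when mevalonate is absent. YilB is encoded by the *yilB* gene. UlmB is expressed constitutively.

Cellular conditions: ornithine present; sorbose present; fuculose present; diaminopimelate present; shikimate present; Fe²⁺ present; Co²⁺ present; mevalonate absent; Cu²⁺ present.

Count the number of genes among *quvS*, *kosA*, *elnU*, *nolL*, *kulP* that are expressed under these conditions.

1

Shikimate is present, so ZorP is inactive.
Diaminopimelate is present, so VelL is inactive.
No activator is available at the *quvS* promoter, so *quvS* is not transcribed.
→ *quvS* is OFF.
Ornithine is present, so RudW is inactive.
With no repressor bound, *kosA* is transcribed.
→ *kosA* is ON.
Co²⁺ is present, so YilG is active.
Sorbose is present, so VelE is active.
With repressor YilG bound, *elnU* is not transcribed.
→ *elnU* is OFF.
Mevalonate is absent, so WexL is active.
UlmB is produced constitutively and is active.
With repressor UlmB bound, *nolL* is not transcribed.
→ *nolL* is OFF.
Cu²⁺ is present, so SibU is active.
Fe²⁺ is present, so QuvP is active.
Fuculose is present, so NerV is inactive.
With repressor QuvP bound, *yilB* is not transcribed.
So YilB is not produced.
With repressor SibU bound, *kulP* is not transcribed.
→ *kulP* is OFF.
1 of the 5 genes is transcribed.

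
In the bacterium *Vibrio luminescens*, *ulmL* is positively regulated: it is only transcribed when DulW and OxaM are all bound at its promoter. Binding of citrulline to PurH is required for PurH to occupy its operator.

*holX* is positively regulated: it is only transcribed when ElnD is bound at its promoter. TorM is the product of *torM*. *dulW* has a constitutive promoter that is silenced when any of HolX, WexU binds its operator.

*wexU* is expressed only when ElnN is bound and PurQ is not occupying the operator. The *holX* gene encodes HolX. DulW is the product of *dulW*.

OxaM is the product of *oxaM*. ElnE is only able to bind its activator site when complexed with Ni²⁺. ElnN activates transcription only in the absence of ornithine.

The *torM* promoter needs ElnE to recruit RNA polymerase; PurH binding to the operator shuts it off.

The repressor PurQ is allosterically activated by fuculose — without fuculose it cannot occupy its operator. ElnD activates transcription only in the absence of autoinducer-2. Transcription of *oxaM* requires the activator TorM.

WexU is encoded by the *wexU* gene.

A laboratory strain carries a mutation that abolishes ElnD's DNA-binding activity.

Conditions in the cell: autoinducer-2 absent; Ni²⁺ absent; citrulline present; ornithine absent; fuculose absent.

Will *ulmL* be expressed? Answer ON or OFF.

ElnD is non-functional in this strain, so it has no effect.
Required activator ElnD is absent, so *holX* is not transcribed.
So HolX is not produced.
Ornithine is absent, so ElnN is active.
Fuculose is absent, so PurQ is inactive.
No repressor is bound and ElnN is active, so *wexU* is transcribed.
So WexU is produced and active.
With repressor WexU bound, *dulW* is not transcribed.
So DulW is not produced.
Citrulline is present, so PurH is active.
Ni²⁺ is absent, so ElnE is inactive.
With repressor PurH bound, *torM* is not transcribed.
So TorM is not produced.
Required activator TorM is absent, so *oxaM* is not transcribed.
So OxaM is not produced.
Required activator DulW is absent, so *ulmL* is not transcribed.

OFF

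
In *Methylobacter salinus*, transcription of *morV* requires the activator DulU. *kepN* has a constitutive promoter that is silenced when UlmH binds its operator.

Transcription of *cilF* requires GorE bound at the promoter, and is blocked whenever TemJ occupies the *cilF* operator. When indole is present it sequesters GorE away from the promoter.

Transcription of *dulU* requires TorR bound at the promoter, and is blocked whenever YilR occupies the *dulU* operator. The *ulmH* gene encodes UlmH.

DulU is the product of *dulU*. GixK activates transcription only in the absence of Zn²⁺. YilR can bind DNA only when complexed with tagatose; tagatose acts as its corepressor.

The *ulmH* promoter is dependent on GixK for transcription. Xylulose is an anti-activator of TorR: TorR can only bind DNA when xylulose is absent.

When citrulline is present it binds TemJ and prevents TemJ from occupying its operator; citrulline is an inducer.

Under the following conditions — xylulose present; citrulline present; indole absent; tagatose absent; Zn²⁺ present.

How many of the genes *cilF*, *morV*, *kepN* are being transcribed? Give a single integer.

Citrulline is present, so TemJ is inactive.
Indole is absent, so GorE is active.
No repressor is bound and GorE is active, so *cilF* is transcribed.
→ *cilF* is ON.
Xylulose is present, so TorR is inactive.
Tagatose is absent, so YilR is inactive.
Required activator TorR is absent, so *dulU* is not transcribed.
So DulU is not produced.
Required activator DulU is absent, so *morV* is not transcribed.
→ *morV* is OFF.
Zn²⁺ is present, so GixK is inactive.
Required activator GixK is absent, so *ulmH* is not transcribed.
So UlmH is not produced.
With no repressor bound, *kepN* is transcribed.
→ *kepN* is ON.
2 of the 3 genes are transcribed.

2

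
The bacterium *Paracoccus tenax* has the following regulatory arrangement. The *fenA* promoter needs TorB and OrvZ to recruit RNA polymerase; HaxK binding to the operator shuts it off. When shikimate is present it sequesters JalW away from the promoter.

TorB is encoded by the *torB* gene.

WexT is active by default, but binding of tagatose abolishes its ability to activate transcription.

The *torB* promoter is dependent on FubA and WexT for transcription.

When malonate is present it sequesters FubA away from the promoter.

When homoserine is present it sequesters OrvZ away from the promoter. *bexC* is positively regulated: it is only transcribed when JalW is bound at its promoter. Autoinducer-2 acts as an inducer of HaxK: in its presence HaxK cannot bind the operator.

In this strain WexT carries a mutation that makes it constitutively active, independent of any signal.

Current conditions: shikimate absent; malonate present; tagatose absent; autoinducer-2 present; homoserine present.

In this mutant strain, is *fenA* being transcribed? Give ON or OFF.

Autoinducer-2 is present, so HaxK is inactive.
Malonate is present, so FubA is inactive.
WexT is constitutively active in this strain.
Required activator FubA is absent, so *torB* is not transcribed.
So TorB is not produced.
Homoserine is present, so OrvZ is inactive.
Required activator TorB is absent, so *fenA* is not transcribed.

OFF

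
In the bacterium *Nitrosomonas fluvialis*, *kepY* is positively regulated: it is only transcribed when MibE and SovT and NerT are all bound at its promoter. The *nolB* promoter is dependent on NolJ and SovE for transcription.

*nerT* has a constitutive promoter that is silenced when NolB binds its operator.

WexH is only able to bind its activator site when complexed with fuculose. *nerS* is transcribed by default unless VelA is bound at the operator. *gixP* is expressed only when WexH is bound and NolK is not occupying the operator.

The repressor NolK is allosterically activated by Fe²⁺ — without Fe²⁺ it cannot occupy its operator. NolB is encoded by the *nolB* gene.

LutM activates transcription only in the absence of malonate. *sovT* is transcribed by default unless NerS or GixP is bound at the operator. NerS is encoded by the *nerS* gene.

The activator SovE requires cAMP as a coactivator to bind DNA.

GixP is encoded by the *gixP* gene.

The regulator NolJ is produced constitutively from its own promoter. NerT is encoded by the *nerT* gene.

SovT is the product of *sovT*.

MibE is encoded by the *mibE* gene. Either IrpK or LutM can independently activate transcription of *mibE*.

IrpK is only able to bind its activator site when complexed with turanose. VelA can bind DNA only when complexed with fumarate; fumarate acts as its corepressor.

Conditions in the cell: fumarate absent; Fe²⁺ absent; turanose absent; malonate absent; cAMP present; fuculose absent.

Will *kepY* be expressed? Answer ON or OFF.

OFF

Turanose is absent, so IrpK is inactive.
Malonate is absent, so LutM is active.
Activator LutM is present, so *mibE* is transcribed.
So MibE is produced and active.
Fumarate is absent, so VelA is inactive.
With no repressor bound, *nerS* is transcribed.
So NerS is produced and active.
Fe²⁺ is absent, so NolK is inactive.
Fuculose is absent, so WexH is inactive.
Required activator WexH is absent, so *gixP* is not transcribed.
So GixP is not produced.
With repressor NerS bound, *sovT* is not transcribed.
So SovT is not produced.
NolJ is produced constitutively and is active.
cAMP is present, so SovE is active.
No repressor is bound and NolJ and SovE are active, so *nolB* is transcribed.
So NolB is produced and active.
With repressor NolB bound, *nerT* is not transcribed.
So NerT is not produced.
Required activator SovT is absent, so *kepY* is not transcribed.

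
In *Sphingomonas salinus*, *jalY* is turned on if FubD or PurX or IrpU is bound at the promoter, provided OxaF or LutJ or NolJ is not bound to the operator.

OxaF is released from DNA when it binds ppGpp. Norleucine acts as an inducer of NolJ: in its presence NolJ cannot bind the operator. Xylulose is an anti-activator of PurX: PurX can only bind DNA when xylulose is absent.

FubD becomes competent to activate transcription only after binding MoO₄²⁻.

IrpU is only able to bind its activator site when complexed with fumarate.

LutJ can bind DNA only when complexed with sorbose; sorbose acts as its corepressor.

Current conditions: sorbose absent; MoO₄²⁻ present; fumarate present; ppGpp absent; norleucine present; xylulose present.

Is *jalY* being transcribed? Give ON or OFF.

OFF

ppGpp is absent, so OxaF is active.
MoO₄²⁻ is present, so FubD is active.
Xylulose is present, so PurX is inactive.
Fumarate is present, so IrpU is active.
Sorbose is absent, so LutJ is inactive.
Norleucine is present, so NolJ is inactive.
With repressor OxaF bound, *jalY* is not transcribed.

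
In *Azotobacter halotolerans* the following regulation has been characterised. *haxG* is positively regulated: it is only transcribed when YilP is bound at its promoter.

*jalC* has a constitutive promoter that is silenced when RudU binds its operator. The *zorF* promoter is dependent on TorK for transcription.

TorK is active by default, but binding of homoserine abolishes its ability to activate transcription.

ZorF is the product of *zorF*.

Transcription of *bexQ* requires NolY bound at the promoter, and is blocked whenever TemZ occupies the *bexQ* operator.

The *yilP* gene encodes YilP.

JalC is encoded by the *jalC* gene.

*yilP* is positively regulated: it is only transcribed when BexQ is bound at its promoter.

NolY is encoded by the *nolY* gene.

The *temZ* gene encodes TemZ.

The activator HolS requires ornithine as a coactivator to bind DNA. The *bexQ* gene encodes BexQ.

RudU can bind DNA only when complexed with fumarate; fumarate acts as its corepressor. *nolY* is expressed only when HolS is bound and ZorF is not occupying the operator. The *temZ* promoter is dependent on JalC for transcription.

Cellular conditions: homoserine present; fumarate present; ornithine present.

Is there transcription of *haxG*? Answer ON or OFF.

Fumarate is present, so RudU is active.
With repressor RudU bound, *jalC* is not transcribed.
So JalC is not produced.
Required activator JalC is absent, so *temZ* is not transcribed.
So TemZ is not produced.
Homoserine is present, so TorK is inactive.
Required activator TorK is absent, so *zorF* is not transcribed.
So ZorF is not produced.
Ornithine is present, so HolS is active.
No repressor is bound and HolS is active, so *nolY* is transcribed.
So NolY is produced and active.
No repressor is bound and NolY is active, so *bexQ* is transcribed.
So BexQ is produced and active.
No repressor is bound and BexQ is active, so *yilP* is transcribed.
So YilP is produced and active.
No repressor is bound and YilP is active, so *haxG* is transcribed.

ON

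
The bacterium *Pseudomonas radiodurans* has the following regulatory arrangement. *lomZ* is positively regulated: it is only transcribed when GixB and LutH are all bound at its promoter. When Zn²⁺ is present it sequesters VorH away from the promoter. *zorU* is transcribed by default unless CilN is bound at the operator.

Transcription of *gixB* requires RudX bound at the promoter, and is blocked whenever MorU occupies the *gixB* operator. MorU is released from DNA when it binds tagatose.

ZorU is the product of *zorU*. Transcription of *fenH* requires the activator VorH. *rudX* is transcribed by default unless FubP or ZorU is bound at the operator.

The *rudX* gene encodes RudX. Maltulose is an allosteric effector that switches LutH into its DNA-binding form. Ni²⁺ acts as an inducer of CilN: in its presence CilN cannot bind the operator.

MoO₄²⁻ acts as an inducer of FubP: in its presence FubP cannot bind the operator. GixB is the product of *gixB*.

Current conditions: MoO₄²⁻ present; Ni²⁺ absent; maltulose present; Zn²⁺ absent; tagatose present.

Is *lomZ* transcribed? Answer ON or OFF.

ON

MoO₄²⁻ is present, so FubP is inactive.
Ni²⁺ is absent, so CilN is active.
With repressor CilN bound, *zorU* is not transcribed.
So ZorU is not produced.
With no repressor bound, *rudX* is transcribed.
So RudX is produced and active.
Tagatose is present, so MorU is inactive.
No repressor is bound and RudX is active, so *gixB* is transcribed.
So GixB is produced and active.
Maltulose is present, so LutH is active.
No repressor is bound and GixB and LutH are active, so *lomZ* is transcribed.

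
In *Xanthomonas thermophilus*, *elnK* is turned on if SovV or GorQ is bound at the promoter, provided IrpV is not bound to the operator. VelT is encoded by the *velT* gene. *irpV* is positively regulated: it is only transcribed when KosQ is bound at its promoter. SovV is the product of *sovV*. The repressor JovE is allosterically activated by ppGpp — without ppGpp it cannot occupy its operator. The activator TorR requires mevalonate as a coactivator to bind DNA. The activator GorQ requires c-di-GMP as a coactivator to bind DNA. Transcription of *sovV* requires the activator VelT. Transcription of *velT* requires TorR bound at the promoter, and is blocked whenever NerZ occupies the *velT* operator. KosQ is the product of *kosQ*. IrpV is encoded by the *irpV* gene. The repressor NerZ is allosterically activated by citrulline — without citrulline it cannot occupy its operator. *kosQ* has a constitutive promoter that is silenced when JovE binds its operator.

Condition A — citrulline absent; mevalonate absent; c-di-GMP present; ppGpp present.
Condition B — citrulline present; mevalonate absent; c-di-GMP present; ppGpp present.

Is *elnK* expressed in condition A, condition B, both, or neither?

both

Condition A:
Citrulline is absent, so NerZ is inactive.
Mevalonate is absent, so TorR is inactive.
Required activator TorR is absent, so *velT* is not transcribed.
So VelT is not produced.
Required activator VelT is absent, so *sovV* is not transcribed.
So SovV is not produced.
c-di-GMP is present, so GorQ is active.
ppGpp is present, so JovE is active.
With repressor JovE bound, *kosQ* is not transcribed.
So KosQ is not produced.
Required activator KosQ is absent, so *irpV* is not transcribed.
So IrpV is not produced.
Activator GorQ is present, so *elnK* is transcribed.
→ *elnK* is ON in A.
Condition B:
Citrulline is present, so NerZ is active.
Mevalonate is absent, so TorR is inactive.
With repressor NerZ bound, *velT* is not transcribed.
So VelT is not produced.
Required activator VelT is absent, so *sovV* is not transcribed.
So SovV is not produced.
c-di-GMP is present, so GorQ is active.
ppGpp is present, so JovE is active.
With repressor JovE bound, *kosQ* is not transcribed.
So KosQ is not produced.
Required activator KosQ is absent, so *irpV* is not transcribed.
So IrpV is not produced.
Activator GorQ is present, so *elnK* is transcribed.
→ *elnK* is ON in B.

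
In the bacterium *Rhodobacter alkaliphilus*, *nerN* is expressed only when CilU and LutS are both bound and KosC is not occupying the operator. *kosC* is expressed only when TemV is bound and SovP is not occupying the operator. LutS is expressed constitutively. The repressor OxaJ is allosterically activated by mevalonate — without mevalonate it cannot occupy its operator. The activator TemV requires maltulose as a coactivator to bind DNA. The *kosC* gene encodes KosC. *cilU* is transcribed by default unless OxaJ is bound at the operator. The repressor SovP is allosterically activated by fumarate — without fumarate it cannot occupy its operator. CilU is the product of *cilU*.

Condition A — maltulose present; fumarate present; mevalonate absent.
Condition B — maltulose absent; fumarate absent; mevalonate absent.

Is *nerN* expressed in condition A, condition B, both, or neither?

both

Condition A:
Maltulose is present, so TemV is active.
Fumarate is present, so SovP is active.
With repressor SovP bound, *kosC* is not transcribed.
So KosC is not produced.
Mevalonate is absent, so OxaJ is inactive.
With no repressor bound, *cilU* is transcribed.
So CilU is produced and active.
LutS is produced constitutively and is active.
No repressor is bound and CilU and LutS are active, so *nerN* is transcribed.
→ *nerN* is ON in A.
Condition B:
Maltulose is absent, so TemV is inactive.
Fumarate is absent, so SovP is inactive.
Required activator TemV is absent, so *kosC* is not transcribed.
So KosC is not produced.
Mevalonate is absent, so OxaJ is inactive.
With no repressor bound, *cilU* is transcribed.
So CilU is produced and active.
LutS is produced constitutively and is active.
No repressor is bound and CilU and LutS are active, so *nerN* is transcribed.
→ *nerN* is ON in B.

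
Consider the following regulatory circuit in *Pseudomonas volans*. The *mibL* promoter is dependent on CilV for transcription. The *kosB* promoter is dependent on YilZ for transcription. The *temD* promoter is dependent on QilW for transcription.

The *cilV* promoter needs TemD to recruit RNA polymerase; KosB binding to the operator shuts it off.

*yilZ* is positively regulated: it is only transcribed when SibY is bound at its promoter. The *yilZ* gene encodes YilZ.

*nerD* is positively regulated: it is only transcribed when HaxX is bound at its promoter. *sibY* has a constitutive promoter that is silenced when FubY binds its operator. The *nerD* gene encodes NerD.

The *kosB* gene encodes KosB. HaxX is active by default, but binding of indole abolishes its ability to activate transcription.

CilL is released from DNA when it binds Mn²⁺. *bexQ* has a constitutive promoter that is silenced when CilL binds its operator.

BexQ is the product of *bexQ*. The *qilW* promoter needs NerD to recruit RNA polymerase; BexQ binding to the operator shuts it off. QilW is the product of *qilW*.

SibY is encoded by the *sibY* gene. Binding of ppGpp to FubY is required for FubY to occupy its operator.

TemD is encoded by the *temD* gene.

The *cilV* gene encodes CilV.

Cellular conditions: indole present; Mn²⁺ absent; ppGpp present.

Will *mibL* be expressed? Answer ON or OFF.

Indole is present, so HaxX is inactive.
Required activator HaxX is absent, so *nerD* is not transcribed.
So NerD is not produced.
Mn²⁺ is absent, so CilL is active.
With repressor CilL bound, *bexQ* is not transcribed.
So BexQ is not produced.
Required activator NerD is absent, so *qilW* is not transcribed.
So QilW is not produced.
Required activator QilW is absent, so *temD* is not transcribed.
So TemD is not produced.
ppGpp is present, so FubY is active.
With repressor FubY bound, *sibY* is not transcribed.
So SibY is not produced.
Required activator SibY is absent, so *yilZ* is not transcribed.
So YilZ is not produced.
Required activator YilZ is absent, so *kosB* is not transcribed.
So KosB is not produced.
Required activator TemD is absent, so *cilV* is not transcribed.
So CilV is not produced.
Required activator CilV is absent, so *mibL* is not transcribed.

OFF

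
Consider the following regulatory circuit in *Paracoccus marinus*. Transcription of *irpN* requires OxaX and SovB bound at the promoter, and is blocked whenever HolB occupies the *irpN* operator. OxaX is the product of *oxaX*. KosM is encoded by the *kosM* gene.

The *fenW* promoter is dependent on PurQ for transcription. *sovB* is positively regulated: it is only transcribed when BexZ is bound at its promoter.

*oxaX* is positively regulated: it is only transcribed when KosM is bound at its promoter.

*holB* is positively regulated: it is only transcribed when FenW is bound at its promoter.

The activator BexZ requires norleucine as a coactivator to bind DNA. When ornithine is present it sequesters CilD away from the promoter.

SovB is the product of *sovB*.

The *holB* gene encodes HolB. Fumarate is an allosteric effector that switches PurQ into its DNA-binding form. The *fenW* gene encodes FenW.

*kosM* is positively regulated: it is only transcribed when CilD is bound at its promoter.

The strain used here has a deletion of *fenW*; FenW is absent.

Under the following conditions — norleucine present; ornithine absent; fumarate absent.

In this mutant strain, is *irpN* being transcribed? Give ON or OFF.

ON

Ornithine is absent, so CilD is active.
No repressor is bound and CilD is active, so *kosM* is transcribed.
So KosM is produced and active.
No repressor is bound and KosM is active, so *oxaX* is transcribed.
So OxaX is produced and active.
Norleucine is present, so BexZ is active.
No repressor is bound and BexZ is active, so *sovB* is transcribed.
So SovB is produced and active.
FenW is non-functional in this strain, so it has no effect.
Required activator FenW is absent, so *holB* is not transcribed.
So HolB is not produced.
No repressor is bound and OxaX and SovB are active, so *irpN* is transcribed.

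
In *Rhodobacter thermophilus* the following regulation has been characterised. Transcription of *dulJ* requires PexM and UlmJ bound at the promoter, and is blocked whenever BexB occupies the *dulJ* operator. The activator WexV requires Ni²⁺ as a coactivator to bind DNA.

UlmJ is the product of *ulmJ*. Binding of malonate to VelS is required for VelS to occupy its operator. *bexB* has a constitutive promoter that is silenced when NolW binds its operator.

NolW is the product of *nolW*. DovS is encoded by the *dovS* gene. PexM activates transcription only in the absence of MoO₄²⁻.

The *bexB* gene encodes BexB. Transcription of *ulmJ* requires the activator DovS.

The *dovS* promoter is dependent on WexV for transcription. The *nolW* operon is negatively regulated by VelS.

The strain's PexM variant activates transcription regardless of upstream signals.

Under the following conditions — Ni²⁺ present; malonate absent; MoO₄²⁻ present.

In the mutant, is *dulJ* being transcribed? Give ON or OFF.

PexM is constitutively active in this strain.
Malonate is absent, so VelS is inactive.
With no repressor bound, *nolW* is transcribed.
So NolW is produced and active.
With repressor NolW bound, *bexB* is not transcribed.
So BexB is not produced.
Ni²⁺ is present, so WexV is active.
No repressor is bound and WexV is active, so *dovS* is transcribed.
So DovS is produced and active.
No repressor is bound and DovS is active, so *ulmJ* is transcribed.
So UlmJ is produced and active.
No repressor is bound and PexM and UlmJ are active, so *dulJ* is transcribed.

ON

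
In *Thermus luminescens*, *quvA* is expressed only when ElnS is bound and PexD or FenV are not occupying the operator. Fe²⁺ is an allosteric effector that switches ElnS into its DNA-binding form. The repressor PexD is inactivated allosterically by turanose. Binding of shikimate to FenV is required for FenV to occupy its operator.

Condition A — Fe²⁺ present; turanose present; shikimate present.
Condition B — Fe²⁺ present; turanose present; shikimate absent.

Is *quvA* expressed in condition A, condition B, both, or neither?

Condition A:
Fe²⁺ is present, so ElnS is active.
Turanose is present, so PexD is inactive.
Shikimate is present, so FenV is active.
With repressor FenV bound, *quvA* is not transcribed.
→ *quvA* is OFF in A.
Condition B:
Fe²⁺ is present, so ElnS is active.
Turanose is present, so PexD is inactive.
Shikimate is absent, so FenV is inactive.
No repressor is bound and ElnS is active, so *quvA* is transcribed.
→ *quvA* is ON in B.

B only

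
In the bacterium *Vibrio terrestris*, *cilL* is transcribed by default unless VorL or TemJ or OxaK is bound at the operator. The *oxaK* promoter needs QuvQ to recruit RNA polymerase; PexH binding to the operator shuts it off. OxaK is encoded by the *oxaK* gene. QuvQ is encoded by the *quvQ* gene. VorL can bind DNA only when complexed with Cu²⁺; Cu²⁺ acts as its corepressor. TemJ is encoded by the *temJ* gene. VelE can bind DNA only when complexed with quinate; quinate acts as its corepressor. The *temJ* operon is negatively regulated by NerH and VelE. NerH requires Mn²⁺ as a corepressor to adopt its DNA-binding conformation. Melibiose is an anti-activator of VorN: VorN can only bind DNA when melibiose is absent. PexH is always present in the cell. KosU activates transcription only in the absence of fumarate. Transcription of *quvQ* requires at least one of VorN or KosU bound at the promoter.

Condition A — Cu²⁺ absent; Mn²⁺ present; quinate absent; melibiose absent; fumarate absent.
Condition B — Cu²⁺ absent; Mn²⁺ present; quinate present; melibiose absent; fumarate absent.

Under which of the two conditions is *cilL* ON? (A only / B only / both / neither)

both

Condition A:
Cu²⁺ is absent, so VorL is inactive.
Mn²⁺ is present, so NerH is active.
Quinate is absent, so VelE is inactive.
With repressor NerH bound, *temJ* is not transcribed.
So TemJ is not produced.
PexH is produced constitutively and is active.
Melibiose is absent, so VorN is active.
Fumarate is absent, so KosU is active.
Activator VorN is present, so *quvQ* is transcribed.
So QuvQ is produced and active.
With repressor PexH bound, *oxaK* is not transcribed.
So OxaK is not produced.
With no repressor bound, *cilL* is transcribed.
→ *cilL* is ON in A.
Condition B:
Cu²⁺ is absent, so VorL is inactive.
Mn²⁺ is present, so NerH is active.
Quinate is present, so VelE is active.
With repressor NerH bound, *temJ* is not transcribed.
So TemJ is not produced.
PexH is produced constitutively and is active.
Melibiose is absent, so VorN is active.
Fumarate is absent, so KosU is active.
Activator VorN is present, so *quvQ* is transcribed.
So QuvQ is produced and active.
With repressor PexH bound, *oxaK* is not transcribed.
So OxaK is not produced.
With no repressor bound, *cilL* is transcribed.
→ *cilL* is ON in B.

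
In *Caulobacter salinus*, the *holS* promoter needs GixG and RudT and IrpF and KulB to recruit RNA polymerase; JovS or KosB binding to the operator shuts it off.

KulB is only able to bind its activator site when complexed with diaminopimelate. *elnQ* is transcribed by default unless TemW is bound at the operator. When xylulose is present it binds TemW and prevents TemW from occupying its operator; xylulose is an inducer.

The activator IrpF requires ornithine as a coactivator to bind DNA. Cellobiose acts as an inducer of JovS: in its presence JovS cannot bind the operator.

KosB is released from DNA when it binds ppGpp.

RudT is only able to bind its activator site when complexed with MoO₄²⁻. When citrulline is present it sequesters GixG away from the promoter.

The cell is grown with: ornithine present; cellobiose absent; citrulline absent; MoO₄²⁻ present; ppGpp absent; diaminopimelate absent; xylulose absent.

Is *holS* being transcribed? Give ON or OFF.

Citrulline is absent, so GixG is active.
MoO₄²⁻ is present, so RudT is active.
Cellobiose is absent, so JovS is active.
Ornithine is present, so IrpF is active.
ppGpp is absent, so KosB is active.
Diaminopimelate is absent, so KulB is inactive.
With repressor JovS bound, *holS* is not transcribed.

OFF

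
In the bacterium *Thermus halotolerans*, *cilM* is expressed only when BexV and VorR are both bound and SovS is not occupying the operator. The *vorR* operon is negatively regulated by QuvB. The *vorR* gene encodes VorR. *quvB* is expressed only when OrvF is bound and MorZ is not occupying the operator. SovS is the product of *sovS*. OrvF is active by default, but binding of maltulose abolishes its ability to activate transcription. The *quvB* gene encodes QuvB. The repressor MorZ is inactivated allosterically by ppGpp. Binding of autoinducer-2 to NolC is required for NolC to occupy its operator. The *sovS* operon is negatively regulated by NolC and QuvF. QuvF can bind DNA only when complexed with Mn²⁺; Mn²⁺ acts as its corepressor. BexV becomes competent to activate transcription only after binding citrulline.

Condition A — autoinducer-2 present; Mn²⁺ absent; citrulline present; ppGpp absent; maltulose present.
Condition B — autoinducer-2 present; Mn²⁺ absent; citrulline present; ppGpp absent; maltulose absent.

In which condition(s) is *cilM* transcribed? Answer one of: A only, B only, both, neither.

both

Condition A:
Autoinducer-2 is present, so NolC is active.
Mn²⁺ is absent, so QuvF is inactive.
With repressor NolC bound, *sovS* is not transcribed.
So SovS is not produced.
Citrulline is present, so BexV is active.
ppGpp is absent, so MorZ is active.
Maltulose is present, so OrvF is inactive.
With repressor MorZ bound, *quvB* is not transcribed.
So QuvB is not produced.
With no repressor bound, *vorR* is transcribed.
So VorR is produced and active.
No repressor is bound and BexV and VorR are active, so *cilM* is transcribed.
→ *cilM* is ON in A.
Condition B:
Autoinducer-2 is present, so NolC is active.
Mn²⁺ is absent, so QuvF is inactive.
With repressor NolC bound, *sovS* is not transcribed.
So SovS is not produced.
Citrulline is present, so BexV is active.
ppGpp is absent, so MorZ is active.
Maltulose is absent, so OrvF is active.
With repressor MorZ bound, *quvB* is not transcribed.
So QuvB is not produced.
With no repressor bound, *vorR* is transcribed.
So VorR is produced and active.
No repressor is bound and BexV and VorR are active, so *cilM* is transcribed.
→ *cilM* is ON in B.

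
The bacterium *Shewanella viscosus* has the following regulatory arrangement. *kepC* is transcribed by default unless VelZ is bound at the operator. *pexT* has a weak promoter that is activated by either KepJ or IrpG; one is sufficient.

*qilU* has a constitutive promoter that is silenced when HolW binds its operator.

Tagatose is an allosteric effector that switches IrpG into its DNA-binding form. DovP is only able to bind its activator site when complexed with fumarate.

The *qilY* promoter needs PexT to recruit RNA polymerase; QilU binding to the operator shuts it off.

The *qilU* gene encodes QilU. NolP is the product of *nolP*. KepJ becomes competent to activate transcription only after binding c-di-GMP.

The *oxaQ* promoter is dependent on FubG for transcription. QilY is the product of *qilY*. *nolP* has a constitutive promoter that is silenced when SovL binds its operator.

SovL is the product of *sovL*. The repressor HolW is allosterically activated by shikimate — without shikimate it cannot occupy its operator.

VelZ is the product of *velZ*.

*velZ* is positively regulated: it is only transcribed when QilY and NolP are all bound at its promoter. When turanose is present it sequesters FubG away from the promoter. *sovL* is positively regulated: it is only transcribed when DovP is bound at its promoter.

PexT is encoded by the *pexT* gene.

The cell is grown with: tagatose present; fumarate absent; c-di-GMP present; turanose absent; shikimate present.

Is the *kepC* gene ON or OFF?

c-di-GMP is present, so KepJ is active.
Tagatose is present, so IrpG is active.
Activator KepJ is present, so *pexT* is transcribed.
So PexT is produced and active.
Shikimate is present, so HolW is active.
With repressor HolW bound, *qilU* is not transcribed.
So QilU is not produced.
No repressor is bound and PexT is active, so *qilY* is transcribed.
So QilY is produced and active.
Fumarate is absent, so DovP is inactive.
Required activator DovP is absent, so *sovL* is not transcribed.
So SovL is not produced.
With no repressor bound, *nolP* is transcribed.
So NolP is produced and active.
No repressor is bound and QilY and NolP are active, so *velZ* is transcribed.
So VelZ is produced and active.
With repressor VelZ bound, *kepC* is not transcribed.

OFF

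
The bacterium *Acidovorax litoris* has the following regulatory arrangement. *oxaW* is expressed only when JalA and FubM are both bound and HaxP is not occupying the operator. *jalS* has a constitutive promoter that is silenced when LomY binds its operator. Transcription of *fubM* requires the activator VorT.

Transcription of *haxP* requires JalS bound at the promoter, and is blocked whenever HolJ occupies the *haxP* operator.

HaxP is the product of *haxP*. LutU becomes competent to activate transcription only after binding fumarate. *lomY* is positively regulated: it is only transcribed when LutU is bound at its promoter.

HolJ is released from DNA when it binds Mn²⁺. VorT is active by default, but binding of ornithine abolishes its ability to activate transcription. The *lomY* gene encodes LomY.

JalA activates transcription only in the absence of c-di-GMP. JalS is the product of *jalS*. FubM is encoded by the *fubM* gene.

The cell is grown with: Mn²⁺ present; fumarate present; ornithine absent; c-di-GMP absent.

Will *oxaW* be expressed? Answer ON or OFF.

ON

c-di-GMP is absent, so JalA is active.
Fumarate is present, so LutU is active.
No repressor is bound and LutU is active, so *lomY* is transcribed.
So LomY is produced and active.
With repressor LomY bound, *jalS* is not transcribed.
So JalS is not produced.
Mn²⁺ is present, so HolJ is inactive.
Required activator JalS is absent, so *haxP* is not transcribed.
So HaxP is not produced.
Ornithine is absent, so VorT is active.
No repressor is bound and VorT is active, so *fubM* is transcribed.
So FubM is produced and active.
No repressor is bound and JalA and FubM are active, so *oxaW* is transcribed.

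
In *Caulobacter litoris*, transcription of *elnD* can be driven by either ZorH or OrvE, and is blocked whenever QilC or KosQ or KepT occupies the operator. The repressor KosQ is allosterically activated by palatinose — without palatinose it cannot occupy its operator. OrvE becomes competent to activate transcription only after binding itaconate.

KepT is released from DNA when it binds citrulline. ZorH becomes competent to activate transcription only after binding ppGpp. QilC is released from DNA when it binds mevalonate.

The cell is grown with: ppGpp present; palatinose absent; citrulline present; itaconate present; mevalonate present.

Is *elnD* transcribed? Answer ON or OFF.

Mevalonate is present, so QilC is inactive.
Palatinose is absent, so KosQ is inactive.
ppGpp is present, so ZorH is active.
Itaconate is present, so OrvE is active.
Citrulline is present, so KepT is inactive.
Activator ZorH is present, so *elnD* is transcribed.

ON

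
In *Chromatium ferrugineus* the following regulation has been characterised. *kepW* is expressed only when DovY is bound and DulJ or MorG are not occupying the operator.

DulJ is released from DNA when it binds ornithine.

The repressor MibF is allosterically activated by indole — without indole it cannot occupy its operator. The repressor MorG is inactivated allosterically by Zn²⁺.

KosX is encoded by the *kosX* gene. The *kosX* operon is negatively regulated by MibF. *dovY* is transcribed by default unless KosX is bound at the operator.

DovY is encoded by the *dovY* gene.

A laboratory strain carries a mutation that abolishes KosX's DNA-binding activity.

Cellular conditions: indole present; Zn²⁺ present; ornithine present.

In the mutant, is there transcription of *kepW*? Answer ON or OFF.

ON

Ornithine is present, so DulJ is inactive.
Zn²⁺ is present, so MorG is inactive.
KosX is non-functional in this strain, so it has no effect.
With no repressor bound, *dovY* is transcribed.
So DovY is produced and active.
No repressor is bound and DovY is active, so *kepW* is transcribed.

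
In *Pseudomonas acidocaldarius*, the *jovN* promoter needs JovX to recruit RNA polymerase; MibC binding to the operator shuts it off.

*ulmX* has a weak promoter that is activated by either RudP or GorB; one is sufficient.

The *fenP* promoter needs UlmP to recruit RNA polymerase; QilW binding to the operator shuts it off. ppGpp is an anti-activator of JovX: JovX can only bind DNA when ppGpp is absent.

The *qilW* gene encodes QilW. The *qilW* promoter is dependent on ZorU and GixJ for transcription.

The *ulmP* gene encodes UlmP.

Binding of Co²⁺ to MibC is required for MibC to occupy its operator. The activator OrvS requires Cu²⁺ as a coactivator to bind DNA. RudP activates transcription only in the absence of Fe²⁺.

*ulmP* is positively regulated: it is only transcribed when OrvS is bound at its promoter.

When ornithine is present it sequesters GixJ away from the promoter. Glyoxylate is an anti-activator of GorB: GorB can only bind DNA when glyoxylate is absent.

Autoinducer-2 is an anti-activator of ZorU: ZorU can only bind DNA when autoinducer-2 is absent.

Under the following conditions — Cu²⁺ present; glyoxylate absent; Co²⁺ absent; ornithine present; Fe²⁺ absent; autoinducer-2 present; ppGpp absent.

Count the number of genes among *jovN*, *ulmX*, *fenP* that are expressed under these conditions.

3

ppGpp is absent, so JovX is active.
Co²⁺ is absent, so MibC is inactive.
No repressor is bound and JovX is active, so *jovN* is transcribed.
→ *jovN* is ON.
Fe²⁺ is absent, so RudP is active.
Glyoxylate is absent, so GorB is active.
Activator RudP is present, so *ulmX* is transcribed.
→ *ulmX* is ON.
Cu²⁺ is present, so OrvS is active.
No repressor is bound and OrvS is active, so *ulmP* is transcribed.
So UlmP is produced and active.
Autoinducer-2 is present, so ZorU is inactive.
Ornithine is present, so GixJ is inactive.
Required activator ZorU is absent, so *qilW* is not transcribed.
So QilW is not produced.
No repressor is bound and UlmP is active, so *fenP* is transcribed.
→ *fenP* is ON.
3 of the 3 genes are transcribed.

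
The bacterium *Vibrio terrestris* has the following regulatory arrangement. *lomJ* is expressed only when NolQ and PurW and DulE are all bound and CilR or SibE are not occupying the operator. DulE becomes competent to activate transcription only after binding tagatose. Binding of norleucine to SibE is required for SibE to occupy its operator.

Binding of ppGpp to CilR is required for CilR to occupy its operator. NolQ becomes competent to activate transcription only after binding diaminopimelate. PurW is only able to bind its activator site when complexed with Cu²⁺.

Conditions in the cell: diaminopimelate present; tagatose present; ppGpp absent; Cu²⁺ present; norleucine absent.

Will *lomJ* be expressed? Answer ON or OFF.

ON

ppGpp is absent, so CilR is inactive.
Diaminopimelate is present, so NolQ is active.
Cu²⁺ is present, so PurW is active.
Norleucine is absent, so SibE is inactive.
Tagatose is present, so DulE is active.
No repressor is bound and NolQ and PurW and DulE are active, so *lomJ* is transcribed.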